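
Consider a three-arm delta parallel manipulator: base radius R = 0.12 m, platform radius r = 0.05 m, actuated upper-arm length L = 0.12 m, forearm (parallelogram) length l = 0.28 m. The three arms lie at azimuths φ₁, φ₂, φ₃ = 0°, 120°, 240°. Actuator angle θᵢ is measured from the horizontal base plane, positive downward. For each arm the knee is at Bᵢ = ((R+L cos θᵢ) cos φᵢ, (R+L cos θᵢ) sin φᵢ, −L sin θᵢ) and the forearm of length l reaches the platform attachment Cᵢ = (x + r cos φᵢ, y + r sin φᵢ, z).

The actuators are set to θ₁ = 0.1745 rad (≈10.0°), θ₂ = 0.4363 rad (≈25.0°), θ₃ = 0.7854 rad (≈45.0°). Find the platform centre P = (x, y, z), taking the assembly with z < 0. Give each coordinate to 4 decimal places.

(0.0524, 0.0390, -0.2626)

centre 1 = (0.1882·cos0.0°, 0.1882·sin0.0°, -0.0208) = (0.1882, 0.0000, -0.0208)
φ2=120.0°: virtual centre (-0.0894, 0.1548, -0.0507), radius l
centre 3 = (0.1549·cos240.0°, 0.1549·sin240.0°, -0.0849) = (-0.0774, -0.1341, -0.0849)
subtract pairs → two planes through P
[-0.5551 0.3096 -0.0598]·P = -0.0013;  [-0.5312 -0.2682 -0.1280]·P = -0.0047
det = 0.3134;  x = 0.0057+-0.1777z,  y = 0.0060+-0.1255z
into |P−centre ₁|² = l²: 1.0473z² + 0.1050z + -0.0446 = 0;  Δ = 0.1981;  z = -0.2626 or 0.1623 → z<0 root = -0.2626
x = 0.0524, y = 0.0390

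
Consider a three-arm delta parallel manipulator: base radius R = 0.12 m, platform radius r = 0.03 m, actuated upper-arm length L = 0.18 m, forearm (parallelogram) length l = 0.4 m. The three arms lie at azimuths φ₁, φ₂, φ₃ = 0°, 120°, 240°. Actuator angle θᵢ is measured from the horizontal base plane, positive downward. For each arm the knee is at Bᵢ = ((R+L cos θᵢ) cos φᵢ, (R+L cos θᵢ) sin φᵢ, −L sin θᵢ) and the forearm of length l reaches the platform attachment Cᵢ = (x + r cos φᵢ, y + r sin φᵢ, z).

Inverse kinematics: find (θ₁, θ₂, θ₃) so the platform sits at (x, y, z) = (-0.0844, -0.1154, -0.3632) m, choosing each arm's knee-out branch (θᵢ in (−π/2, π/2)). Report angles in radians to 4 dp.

θ₁ = 0.7853, θ₂ = 0.6977, θ₃ = -0.0875

φ1=0.0° → target in arm frame (-0.0844, -0.1154)
  A cos θ + B sin θ = C:  0.1744·cos θ + -0.3632·sin θ = -0.1335
  √(A²+B²)=0.4029;  θ1 = -1.1231+1.9084 ≈ 0.7853
φ2=120.0° → target in arm frame (-0.0577, 0.1308)
  e−x'=0.1477;  (l²−L²−(e−x')²−y'²−z²)/2L = -0.1201
  √(A²+B²)=0.3921;  θ2 = -1.1845+1.8822 ≈ 0.6977
arm 3 (φ=240.0°): x'=0.1421, y'=-0.0154
  A=-0.0521, B=-0.3632, C=(l²−L²−A²−y'²−z²)/(2L)=-0.0202
  θ3 = atan2(B,A) + arccos(C/0.3669) = -0.0875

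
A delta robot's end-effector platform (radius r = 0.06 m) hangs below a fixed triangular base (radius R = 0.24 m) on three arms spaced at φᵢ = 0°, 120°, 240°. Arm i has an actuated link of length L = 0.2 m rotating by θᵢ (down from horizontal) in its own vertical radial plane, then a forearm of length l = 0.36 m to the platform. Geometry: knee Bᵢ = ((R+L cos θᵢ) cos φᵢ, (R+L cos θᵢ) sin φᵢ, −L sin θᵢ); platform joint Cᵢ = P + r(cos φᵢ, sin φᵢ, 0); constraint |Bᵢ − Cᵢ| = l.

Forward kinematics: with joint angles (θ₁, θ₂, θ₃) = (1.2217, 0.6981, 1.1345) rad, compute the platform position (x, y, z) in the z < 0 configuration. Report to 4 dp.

(-0.0500, 0.0593, -0.3804)

arm 1 at φ=0.0°: (R−r)+L cos θ1 = 0.2484;  O1 = (0.2484, 0.0000, -0.1879)
O2 = (0.3332·cos120.0°, 0.3332·sin120.0°, -0.1286) = (-0.1666, 0.2886, -0.1286)
arm 3 at φ=240.0°: (R−r)+L cos θ3 = 0.2645;  O3 = (-0.1323, -0.2291, -0.1813)
eliminate P² terms by subtracting sphere 1 from 2 and 3
[-0.8300 0.5771 0.1188]·P = 0.0305;  [-0.7613 -0.4582 0.0133]·P = 0.0058
det = 0.8197;  x = -0.0211+0.0758z,  y = 0.0225+-0.0968z
sphere 1 gives Az²+Bz+C=0 with A=1.0151, B=0.3307, C=-0.0211;  B²−4AC=0.1951;  roots -0.3804, 0.0547;  negative root z = -0.3804
x = -0.0500, y = 0.0593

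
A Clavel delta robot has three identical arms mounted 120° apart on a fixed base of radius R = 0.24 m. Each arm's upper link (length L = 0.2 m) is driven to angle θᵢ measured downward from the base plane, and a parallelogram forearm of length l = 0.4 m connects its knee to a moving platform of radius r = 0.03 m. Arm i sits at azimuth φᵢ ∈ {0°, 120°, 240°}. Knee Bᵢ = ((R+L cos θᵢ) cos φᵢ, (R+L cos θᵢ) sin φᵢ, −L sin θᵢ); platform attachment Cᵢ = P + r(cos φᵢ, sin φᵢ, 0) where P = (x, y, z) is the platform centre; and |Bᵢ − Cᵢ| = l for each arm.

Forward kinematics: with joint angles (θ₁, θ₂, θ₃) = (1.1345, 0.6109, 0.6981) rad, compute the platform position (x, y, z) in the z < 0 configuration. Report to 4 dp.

(-0.0742, 0.0102, -0.3360)

arm 1 at φ=0.0°: e+L cos θ1 = 0.2945;  centre 1 = (0.2945, 0.0000, -0.1813)
centre 2 = (0.3738·cos120.0°, 0.3738·sin120.0°, -0.1147) = (-0.1869, 0.3237, -0.1147)
φ3=240.0°: virtual centre (-0.1816, -0.3146, -0.1286), radius l
|centre ₂|²−|centre ₁|² = 0.0333;  |centre ₃|²−|centre ₁|² = 0.0289
plane₁₂: -0.9629x+0.6475y+0.1331z = 0.0333
det = 1.2223;  x = -0.0324+0.1243z,  y = 0.0032+-0.0206z
quadratic in z: (1.0159)z²+(0.2811)z+(-0.0202)=0, √Δ=0.4016 → z ∈ {-0.3360, 0.0593}; z = -0.3360 (taking z<0)
x = -0.0742, y = 0.0102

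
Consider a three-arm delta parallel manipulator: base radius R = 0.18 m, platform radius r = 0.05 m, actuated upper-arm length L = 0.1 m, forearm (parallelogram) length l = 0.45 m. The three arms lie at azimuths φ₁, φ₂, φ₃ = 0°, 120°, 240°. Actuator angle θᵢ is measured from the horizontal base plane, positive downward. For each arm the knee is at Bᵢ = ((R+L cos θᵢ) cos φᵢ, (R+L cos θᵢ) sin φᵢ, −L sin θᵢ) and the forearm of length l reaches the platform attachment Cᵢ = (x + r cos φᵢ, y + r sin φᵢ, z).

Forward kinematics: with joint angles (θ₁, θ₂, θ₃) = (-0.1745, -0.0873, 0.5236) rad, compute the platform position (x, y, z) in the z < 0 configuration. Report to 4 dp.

arm 1 at φ=0.0°: e+L cos θ1 = 0.2285;  S1 = (0.2285, 0.0000, 0.0174)
arm 2 at φ=120.0°: e+L cos θ2 = 0.2296;  S2 = (-0.1148, 0.1989, 0.0087)
S3 = (0.2166·cos240.0°, 0.2166·sin240.0°, -0.0500) = (-0.1083, -0.1876, -0.0500)
eliminate P² terms by subtracting sphere 1 from 2 and 3
[-0.6866 0.3977 -0.0173]·P = 0.0003;  [-0.6736 -0.3752 -0.1347]·P = -0.0031
det = 0.5255;  x = 0.0021+-0.1143z,  y = 0.0044+-0.1539z
into |P−S₁|² = l²: 1.0367z² + 0.0157z + -0.1509 = 0;  Δ = 0.6262;  z = -0.3892 or 0.3741 → z<0 root = -0.3892
x = 0.0466, y = 0.0643

(0.0466, 0.0643, -0.3892)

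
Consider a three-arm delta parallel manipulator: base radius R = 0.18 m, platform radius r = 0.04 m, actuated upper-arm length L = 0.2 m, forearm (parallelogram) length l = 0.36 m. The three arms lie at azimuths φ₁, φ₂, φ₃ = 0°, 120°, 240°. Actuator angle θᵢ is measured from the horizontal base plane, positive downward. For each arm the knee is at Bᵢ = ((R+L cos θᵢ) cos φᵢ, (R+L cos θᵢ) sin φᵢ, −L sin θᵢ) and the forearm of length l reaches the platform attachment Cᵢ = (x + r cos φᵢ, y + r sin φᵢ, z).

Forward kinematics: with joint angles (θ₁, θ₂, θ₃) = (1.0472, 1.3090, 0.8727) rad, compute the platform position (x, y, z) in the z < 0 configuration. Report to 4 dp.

O1 = (0.2400·cos0.0°, 0.2400·sin0.0°, -0.1732) = (0.2400, 0.0000, -0.1732)
φ2=120.0°: virtual centre (-0.0959, 0.1661, -0.1932), radius l
arm 3 at φ=240.0°: e+L cos θ3 = 0.2686;  O3 = (-0.1343, -0.2326, -0.1532)
eliminate P² terms by subtracting sphere 1 from 2 and 3
linear system: -0.6718x+0.3321y = -0.0135−-0.0400z; -0.7486x+-0.4651y = 0.0080−0.0400z
det = 0.5611;  x = 0.0065+-0.0095z,  y = -0.0276+0.1012z
sphere 1 gives Az²+Bz+C=0 with A=1.0103, B=0.3452, C=-0.0443;  B²−4AC=0.2982;  roots -0.4411, 0.0994;  negative root z = -0.4411
x = 0.0106, y = -0.0722

(0.0106, -0.0722, -0.4411)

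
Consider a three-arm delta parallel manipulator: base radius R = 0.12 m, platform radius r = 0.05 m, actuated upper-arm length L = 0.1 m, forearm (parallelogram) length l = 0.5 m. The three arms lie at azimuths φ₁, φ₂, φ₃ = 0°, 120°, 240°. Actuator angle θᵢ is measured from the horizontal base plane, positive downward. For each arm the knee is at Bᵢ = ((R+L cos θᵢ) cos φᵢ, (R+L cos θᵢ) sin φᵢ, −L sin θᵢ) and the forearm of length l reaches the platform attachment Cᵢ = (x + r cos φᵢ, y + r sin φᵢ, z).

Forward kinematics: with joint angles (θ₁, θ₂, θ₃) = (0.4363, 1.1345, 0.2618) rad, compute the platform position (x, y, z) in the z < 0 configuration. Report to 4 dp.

(0.0577, -0.1578, -0.5054)

φ1=0.0°: virtual centre (0.1606, 0.0000, -0.0423), radius l
φ2=120.0°: virtual centre (-0.0561, 0.0972, -0.0906), radius l
arm 3 at φ=240.0°: e+L cos θ3 = 0.1666;  centre 3 = (-0.0833, -0.1443, -0.0259)
eliminate P² terms by subtracting sphere 1 from 2 and 3
linear system: -0.4335x+0.1944y = -0.0068−-0.0967z; -0.4879x+-0.2885y = 0.0008−0.0328z
Cramer: x(z) = 0.0081-0.0980z;  y(z) = -0.0167+0.2791z
into |P−centre ₁|² = l²: 1.0875z² + 0.1051z + -0.2247 = 0;  Δ = 0.9884;  z = -0.5054 or 0.4088 → z<0 root = -0.5054
x = 0.0577, y = -0.1578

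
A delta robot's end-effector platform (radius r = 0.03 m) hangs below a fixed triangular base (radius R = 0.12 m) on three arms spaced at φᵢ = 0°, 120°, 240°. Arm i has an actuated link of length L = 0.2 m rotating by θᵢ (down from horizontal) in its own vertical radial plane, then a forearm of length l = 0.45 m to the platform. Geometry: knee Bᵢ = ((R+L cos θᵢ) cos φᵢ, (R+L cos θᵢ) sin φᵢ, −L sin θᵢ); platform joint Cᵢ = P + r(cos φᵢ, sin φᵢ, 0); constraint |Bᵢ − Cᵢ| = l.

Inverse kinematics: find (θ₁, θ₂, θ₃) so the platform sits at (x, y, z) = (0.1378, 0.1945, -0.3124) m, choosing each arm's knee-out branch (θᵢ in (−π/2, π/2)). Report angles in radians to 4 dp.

θ₁ = -0.3492, θ₂ = -0.1742, θ₃ = 1.0471

rotate P by −φ1: (0.1378, 0.1945, -0.3124)
  e−x'=-0.0478;  (l²−L²−(e−x')²−y'²−z²)/2L = 0.0620
  √(A²+B²)=0.3160;  θ1 = -1.7226+1.3734 ≈ -0.3492
φ2=120.0° → target in arm frame (0.0995, -0.2166)
  A=-0.0095, B=-0.3124, C=(l²−L²−A²−y'²−z²)/(2L)=0.0448
  θ2 = atan2(B,A) + arccos(C/0.3125) = -0.1742
rotate P by −φ3: (-0.2373, 0.0221, -0.3124)
  e−x'=0.3273;  (l²−L²−(e−x')²−y'²−z²)/2L = -0.1068
  √(A²+B²)=0.4525;  θ3 = -0.7620+1.8092 ≈ 1.0471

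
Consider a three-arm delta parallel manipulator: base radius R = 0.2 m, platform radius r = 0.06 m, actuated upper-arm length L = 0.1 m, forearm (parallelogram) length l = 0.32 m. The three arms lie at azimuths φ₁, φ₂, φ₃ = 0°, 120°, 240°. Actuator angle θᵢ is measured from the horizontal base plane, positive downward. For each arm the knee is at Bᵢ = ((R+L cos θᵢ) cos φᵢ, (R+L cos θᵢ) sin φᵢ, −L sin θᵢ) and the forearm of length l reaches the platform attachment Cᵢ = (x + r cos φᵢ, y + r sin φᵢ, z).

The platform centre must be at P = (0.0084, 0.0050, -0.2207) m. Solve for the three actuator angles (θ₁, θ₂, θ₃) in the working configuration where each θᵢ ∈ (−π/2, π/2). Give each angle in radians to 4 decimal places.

θ₁ = -0.0006, θ₂ = 0.0870, θ₃ = 0.1742

arm 1 (φ=0.0°): x'=0.0084, y'=0.0050
  A=0.1316, B=-0.2207, C=(l²−L²−A²−y'²−z²)/(2L)=0.1317
  √(A²+B²)=0.2570;  θ1 = -1.0331+1.0325 ≈ -0.0006
φ2=120.0° → target in arm frame (0.0001, -0.0098)
  A cos θ + B sin θ = C:  0.1399·cos θ + -0.2207·sin θ = 0.1202
  θ2 = atan2(B,A) + arccos(C/0.2613) = 0.0870
arm 3 (φ=240.0°): x'=-0.0085, y'=0.0048
  e−x'=0.1485;  (l²−L²−(e−x')²−y'²−z²)/2L = 0.1080
  θ3 = atan2(B,A) + arccos(C/0.2660) = 0.1742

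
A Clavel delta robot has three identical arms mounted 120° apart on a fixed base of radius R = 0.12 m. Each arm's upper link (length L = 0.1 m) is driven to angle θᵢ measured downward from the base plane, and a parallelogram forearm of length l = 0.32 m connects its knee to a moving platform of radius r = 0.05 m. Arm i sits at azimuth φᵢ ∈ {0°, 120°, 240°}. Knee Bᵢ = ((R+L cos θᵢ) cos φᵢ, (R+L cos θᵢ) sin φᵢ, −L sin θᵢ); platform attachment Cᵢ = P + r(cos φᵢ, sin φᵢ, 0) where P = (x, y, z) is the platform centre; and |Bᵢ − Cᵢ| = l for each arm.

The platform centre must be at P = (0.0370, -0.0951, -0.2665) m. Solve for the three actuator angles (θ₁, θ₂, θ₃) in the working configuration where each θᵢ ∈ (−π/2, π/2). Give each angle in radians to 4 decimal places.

θ₁ = -0.0877, θ₂ = 0.6977, θ₃ = -0.2623

φ1=0.0° → target in arm frame (0.0370, -0.0951)
  e−x'=0.0330;  (l²−L²−(e−x')²−y'²−z²)/2L = 0.0562
  √(A²+B²)=0.2685;  θ1 = -1.4476+1.3599 ≈ -0.0877
arm 2 (φ=120.0°): x'=-0.1009, y'=0.0155
  e−x'=0.1709;  (l²−L²−(e−x')²−y'²−z²)/2L = -0.0403
  γ=atan2(-0.2665,0.1709)=-1.0007;  ψ=arccos(-0.1272)=1.6984;  θ2=γ+ψ≈0.6977
arm 3 (φ=240.0°): x'=0.0639, y'=0.0796
  A cos θ + B sin θ = C:  0.0061·cos θ + -0.2665·sin θ = 0.0750
  θ3 = atan2(B,A) + arccos(C/0.2666) = -0.2623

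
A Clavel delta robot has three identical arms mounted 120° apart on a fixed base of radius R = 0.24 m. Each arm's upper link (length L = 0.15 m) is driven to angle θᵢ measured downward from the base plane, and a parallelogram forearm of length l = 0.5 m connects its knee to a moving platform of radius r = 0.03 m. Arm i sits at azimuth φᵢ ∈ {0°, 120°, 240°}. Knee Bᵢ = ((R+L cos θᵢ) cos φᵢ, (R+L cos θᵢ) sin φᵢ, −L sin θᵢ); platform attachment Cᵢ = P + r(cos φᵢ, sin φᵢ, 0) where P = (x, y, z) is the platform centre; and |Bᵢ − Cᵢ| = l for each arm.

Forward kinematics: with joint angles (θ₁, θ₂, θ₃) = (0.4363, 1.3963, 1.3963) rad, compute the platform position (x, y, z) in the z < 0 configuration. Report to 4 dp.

(0.1444, 0.0000, -0.5210)

centre 1 = (0.3459·cos0.0°, 0.3459·sin0.0°, -0.0634) = (0.3459, 0.0000, -0.0634)
centre 2 = (0.2360·cos120.0°, 0.2360·sin120.0°, -0.1477) = (-0.1180, 0.2044, -0.1477)
centre 3 = (0.2360·cos240.0°, 0.2360·sin240.0°, -0.1477) = (-0.1180, -0.2044, -0.1477)
|centre ₂|²−|centre ₁|² = -0.0462;  |centre ₃|²−|centre ₁|² = -0.0462
linear system: -0.9279x+0.4088y = -0.0462−-0.1687z; -0.9279x+-0.4088y = -0.0462−-0.1687z
det = 0.7587;  x = 0.0497+-0.1818z,  y = 0.0000+0.0000z
into |P−centre ₁|² = l²: 1.0330z² + 0.2345z + -0.1582 = 0;  Δ = 0.7089;  z = -0.5210 or 0.2940 → z<0 root = -0.5210
x = 0.1444, y = 0.0000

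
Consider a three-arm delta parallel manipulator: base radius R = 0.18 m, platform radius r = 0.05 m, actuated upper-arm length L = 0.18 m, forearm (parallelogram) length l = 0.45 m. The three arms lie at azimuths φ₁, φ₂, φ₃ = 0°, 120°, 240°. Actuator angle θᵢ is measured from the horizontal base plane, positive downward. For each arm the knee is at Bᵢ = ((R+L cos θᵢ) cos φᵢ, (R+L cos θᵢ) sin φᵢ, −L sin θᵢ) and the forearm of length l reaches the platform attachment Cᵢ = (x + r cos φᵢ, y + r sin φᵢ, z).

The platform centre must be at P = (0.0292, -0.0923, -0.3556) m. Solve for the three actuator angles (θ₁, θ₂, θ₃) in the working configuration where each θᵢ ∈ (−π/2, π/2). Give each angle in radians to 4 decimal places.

φ1=0.0° → target in arm frame (0.0292, -0.0923)
  A=0.1008, B=-0.3556, C=(l²−L²−A²−y'²−z²)/(2L)=0.0694
  θ1 = atan2(B,A) + arccos(C/0.3696) = 0.0874
arm 2 (φ=120.0°): x'=-0.0945, y'=0.0209
  e−x'=0.2245;  (l²−L²−(e−x')²−y'²−z²)/2L = -0.0200
  θ2 = atan2(B,A) + arccos(C/0.4206) = 0.6108
arm 3 (φ=240.0°): x'=0.0653, y'=0.0714
  A=0.0647, B=-0.3556, C=(l²−L²−A²−y'²−z²)/(2L)=0.0955
  γ=atan2(-0.3556,0.0647)=-1.3909;  ψ=arccos(0.2641)=1.3035;  θ3=γ+ψ≈-0.0874

θ₁ = 0.0874, θ₂ = 0.6108, θ₃ = -0.0874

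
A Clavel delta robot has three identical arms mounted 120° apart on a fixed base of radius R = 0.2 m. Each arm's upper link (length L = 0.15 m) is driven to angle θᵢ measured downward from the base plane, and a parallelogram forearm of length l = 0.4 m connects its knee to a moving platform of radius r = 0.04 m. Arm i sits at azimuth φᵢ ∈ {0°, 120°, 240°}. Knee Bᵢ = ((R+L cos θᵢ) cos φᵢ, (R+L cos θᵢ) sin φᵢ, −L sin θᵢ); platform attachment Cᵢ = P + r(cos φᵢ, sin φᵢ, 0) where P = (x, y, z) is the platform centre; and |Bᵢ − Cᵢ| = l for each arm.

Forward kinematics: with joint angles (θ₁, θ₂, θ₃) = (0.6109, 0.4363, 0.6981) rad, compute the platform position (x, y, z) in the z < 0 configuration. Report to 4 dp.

(-0.0055, 0.0308, -0.3615)

φ1=0.0°: virtual centre (0.2829, 0.0000, -0.0860), radius l
arm 2 at φ=120.0°: e+L cos θ2 = 0.2959;  S2 = (-0.1480, 0.2563, -0.0634)
φ3=240.0°: virtual centre (-0.1375, -0.2381, -0.0964), radius l
eliminate P² terms by subtracting sphere 1 from 2 and 3
[-0.8617 0.5126 0.0453]·P = 0.0042;  [-0.8406 -0.4762 -0.0207]·P = -0.0025
Cramer: x(z) = -0.0008+0.0130z;  y(z) = 0.0068-0.0665z
sphere 1 gives Az²+Bz+C=0 with A=1.0046, B=0.1638, C=-0.0721;  B²−4AC=0.3164;  roots -0.3615, 0.1985;  negative root z = -0.3615
x = -0.0055, y = 0.0308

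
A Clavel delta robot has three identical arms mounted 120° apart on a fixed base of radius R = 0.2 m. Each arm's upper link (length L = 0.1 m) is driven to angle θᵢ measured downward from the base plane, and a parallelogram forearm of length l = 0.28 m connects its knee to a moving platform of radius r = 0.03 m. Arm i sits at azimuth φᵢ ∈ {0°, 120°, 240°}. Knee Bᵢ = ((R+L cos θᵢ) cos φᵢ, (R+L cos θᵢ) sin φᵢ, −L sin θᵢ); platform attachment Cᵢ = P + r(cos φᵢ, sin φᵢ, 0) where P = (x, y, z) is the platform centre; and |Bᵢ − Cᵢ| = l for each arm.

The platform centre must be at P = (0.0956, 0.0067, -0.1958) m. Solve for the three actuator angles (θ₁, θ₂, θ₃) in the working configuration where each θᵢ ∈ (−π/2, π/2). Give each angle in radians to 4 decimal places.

φ1=0.0° → target in arm frame (0.0956, 0.0067)
  A cos θ + B sin θ = C:  0.0744·cos θ + -0.1958·sin θ = 0.1224
  γ=atan2(-0.1958,0.0744)=-1.2077;  ψ=arccos(0.5844)=0.9466;  θ1=γ+ψ≈-0.2610
rotate P by −φ2: (-0.0420, -0.0861, -0.1958)
  e−x'=0.2120;  (l²−L²−(e−x')²−y'²−z²)/2L = -0.1115
  θ2 = atan2(B,A) + arccos(C/0.2886) = 1.2218
arm 3 (φ=240.0°): x'=-0.0536, y'=0.0794
  A=0.2236, B=-0.1958, C=(l²−L²−A²−y'²−z²)/(2L)=-0.1312
  γ=atan2(-0.1958,0.2236)=-0.7192;  ψ=arccos(-0.4415)=2.0281;  θ3=γ+ψ≈1.3089

θ₁ = -0.2610, θ₂ = 1.2218, θ₃ = 1.3089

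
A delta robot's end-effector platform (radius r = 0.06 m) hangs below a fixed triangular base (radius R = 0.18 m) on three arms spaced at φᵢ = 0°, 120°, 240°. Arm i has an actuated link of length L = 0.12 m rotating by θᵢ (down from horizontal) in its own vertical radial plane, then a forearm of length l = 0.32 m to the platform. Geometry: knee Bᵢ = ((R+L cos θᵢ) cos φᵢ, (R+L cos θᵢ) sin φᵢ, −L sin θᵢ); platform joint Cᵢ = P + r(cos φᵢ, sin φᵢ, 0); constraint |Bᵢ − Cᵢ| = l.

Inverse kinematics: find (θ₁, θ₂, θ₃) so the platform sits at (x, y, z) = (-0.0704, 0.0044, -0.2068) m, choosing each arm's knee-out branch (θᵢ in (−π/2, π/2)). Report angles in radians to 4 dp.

arm 1 (φ=0.0°): x'=-0.0704, y'=0.0044
  e−x'=0.1904;  (l²−L²−(e−x')²−y'²−z²)/2L = 0.0373
  √(A²+B²)=0.2811;  θ1 = -0.8267+1.4376 ≈ 0.6109
rotate P by −φ2: (0.0390, 0.0588, -0.2068)
  A=0.0810, B=-0.2068, C=(l²−L²−A²−y'²−z²)/(2L)=0.1468
  √(A²+B²)=0.2221;  θ2 = -1.1975+0.8489 ≈ -0.3486
arm 3 (φ=240.0°): x'=0.0314, y'=-0.0632
  A cos θ + B sin θ = C:  0.0886·cos θ + -0.2068·sin θ = 0.1391
  √(A²+B²)=0.2250;  θ3 = -1.1660+0.9041 ≈ -0.2619

θ₁ = 0.6109, θ₂ = -0.3486, θ₃ = -0.2619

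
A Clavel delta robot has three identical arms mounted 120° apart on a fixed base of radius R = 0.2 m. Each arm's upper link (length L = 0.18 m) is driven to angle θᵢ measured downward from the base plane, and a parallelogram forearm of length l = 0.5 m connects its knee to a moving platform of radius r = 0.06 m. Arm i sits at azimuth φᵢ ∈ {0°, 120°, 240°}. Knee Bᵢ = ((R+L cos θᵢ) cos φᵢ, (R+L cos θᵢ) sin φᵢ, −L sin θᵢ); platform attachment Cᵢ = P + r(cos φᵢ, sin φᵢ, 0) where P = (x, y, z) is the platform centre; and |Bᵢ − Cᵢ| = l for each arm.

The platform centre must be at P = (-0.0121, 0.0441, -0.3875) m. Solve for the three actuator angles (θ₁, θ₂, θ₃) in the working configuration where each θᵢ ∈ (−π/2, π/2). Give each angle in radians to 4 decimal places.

arm 1 (φ=0.0°): x'=-0.0121, y'=0.0441
  A cos θ + B sin θ = C:  0.1521·cos θ + -0.3875·sin θ = 0.1177
  √(A²+B²)=0.4163;  θ1 = -1.1968+1.2842 ≈ 0.0874
rotate P by −φ2: (0.0442, -0.0116, -0.3875)
  A=0.0958, B=-0.3875, C=(l²−L²−A²−y'²−z²)/(2L)=0.1615
  √(A²+B²)=0.3992;  θ2 = -1.3285+1.1542 ≈ -0.1743
φ3=240.0° → target in arm frame (-0.0321, -0.0325)
  A=0.1721, B=-0.3875, C=(l²−L²−A²−y'²−z²)/(2L)=0.1021
  γ=atan2(-0.3875,0.1721)=-1.1527;  ψ=arccos(0.2408)=1.3276;  θ3=γ+ψ≈0.1749

θ₁ = 0.0874, θ₂ = -0.1743, θ₃ = 0.1749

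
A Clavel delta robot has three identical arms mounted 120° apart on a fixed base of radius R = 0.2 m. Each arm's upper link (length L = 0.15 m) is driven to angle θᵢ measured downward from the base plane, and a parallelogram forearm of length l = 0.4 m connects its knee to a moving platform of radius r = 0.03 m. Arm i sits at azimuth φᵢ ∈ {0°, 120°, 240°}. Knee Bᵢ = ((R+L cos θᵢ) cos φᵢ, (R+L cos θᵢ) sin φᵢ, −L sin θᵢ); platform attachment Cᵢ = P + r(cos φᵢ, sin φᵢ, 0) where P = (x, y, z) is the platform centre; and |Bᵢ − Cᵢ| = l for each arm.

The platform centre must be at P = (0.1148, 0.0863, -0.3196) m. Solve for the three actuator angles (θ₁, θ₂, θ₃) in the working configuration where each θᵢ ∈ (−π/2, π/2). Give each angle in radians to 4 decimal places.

rotate P by −φ1: (0.1148, 0.0863, -0.3196)
  e−x'=0.0552;  (l²−L²−(e−x')²−y'²−z²)/2L = 0.0829
  θ1 = atan2(B,A) + arccos(C/0.3243) = -0.0873
φ2=120.0° → target in arm frame (0.0173, -0.1426)
  A=0.1527, B=-0.3196, C=(l²−L²−A²−y'²−z²)/(2L)=-0.0276
  √(A²+B²)=0.3542;  θ2 = -1.1252+1.6488 ≈ 0.5236
rotate P by −φ3: (-0.1321, 0.0563, -0.3196)
  A=0.3021, B=-0.3196, C=(l²−L²−A²−y'²−z²)/(2L)=-0.1970
  θ3 = atan2(B,A) + arccos(C/0.4398) = 1.2217

θ₁ = -0.0873, θ₂ = 0.5236, θ₃ = 1.2217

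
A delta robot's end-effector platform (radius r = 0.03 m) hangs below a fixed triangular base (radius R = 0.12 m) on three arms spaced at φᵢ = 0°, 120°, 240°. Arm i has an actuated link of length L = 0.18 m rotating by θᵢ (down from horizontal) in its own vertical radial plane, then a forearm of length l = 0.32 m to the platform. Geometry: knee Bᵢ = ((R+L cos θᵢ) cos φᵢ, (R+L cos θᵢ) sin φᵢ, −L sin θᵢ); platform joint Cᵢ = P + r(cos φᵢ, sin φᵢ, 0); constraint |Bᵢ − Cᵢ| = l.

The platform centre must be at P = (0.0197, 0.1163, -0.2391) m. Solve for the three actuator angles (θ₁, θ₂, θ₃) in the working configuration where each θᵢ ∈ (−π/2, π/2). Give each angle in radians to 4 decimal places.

θ₁ = 0.3488, θ₂ = -0.0871, θ₃ = 0.9598

arm 1 (φ=0.0°): x'=0.0197, y'=0.1163
  e−x'=0.0703;  (l²−L²−(e−x')²−y'²−z²)/2L = -0.0157
  γ=atan2(-0.2391,0.0703)=-1.2848;  ψ=arccos(-0.0628)=1.6337;  θ1=γ+ψ≈0.3488
φ2=120.0° → target in arm frame (0.0909, -0.0752)
  e−x'=-0.0009;  (l²−L²−(e−x')²−y'²−z²)/2L = 0.0199
  θ2 = atan2(B,A) + arccos(C/0.2391) = -0.0871
rotate P by −φ3: (-0.1106, -0.0411, -0.2391)
  A cos θ + B sin θ = C:  0.2006·cos θ + -0.2391·sin θ = -0.0808
  θ3 = atan2(B,A) + arccos(C/0.3121) = 0.9598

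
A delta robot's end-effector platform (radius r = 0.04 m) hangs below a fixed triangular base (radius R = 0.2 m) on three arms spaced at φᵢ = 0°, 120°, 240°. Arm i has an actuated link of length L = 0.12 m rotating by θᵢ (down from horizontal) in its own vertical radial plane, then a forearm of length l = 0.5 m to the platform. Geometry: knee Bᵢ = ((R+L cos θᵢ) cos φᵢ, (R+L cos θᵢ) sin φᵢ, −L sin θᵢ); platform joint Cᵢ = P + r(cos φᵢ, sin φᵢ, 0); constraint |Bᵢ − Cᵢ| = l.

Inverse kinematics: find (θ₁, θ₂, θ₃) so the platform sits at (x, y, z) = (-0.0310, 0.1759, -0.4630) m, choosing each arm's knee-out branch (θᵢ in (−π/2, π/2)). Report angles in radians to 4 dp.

θ₁ = 0.7857, θ₂ = -0.1745, θ₃ = 1.2218

rotate P by −φ1: (-0.0310, 0.1759, -0.4630)
  A cos θ + B sin θ = C:  0.1910·cos θ + -0.4630·sin θ = -0.1925
  θ1 = atan2(B,A) + arccos(C/0.5008) = 0.7857
φ2=120.0° → target in arm frame (0.1678, -0.0611)
  A=-0.0078, B=-0.4630, C=(l²−L²−A²−y'²−z²)/(2L)=0.0727
  γ=atan2(-0.4630,-0.0078)=-1.5877;  ψ=arccos(0.1569)=1.4133;  θ2=γ+ψ≈-0.1745
φ3=240.0° → target in arm frame (-0.1368, -0.1148)
  A=0.2968, B=-0.4630, C=(l²−L²−A²−y'²−z²)/(2L)=-0.3336
  √(A²+B²)=0.5500;  θ3 = -1.0007+2.2225 ≈ 1.2218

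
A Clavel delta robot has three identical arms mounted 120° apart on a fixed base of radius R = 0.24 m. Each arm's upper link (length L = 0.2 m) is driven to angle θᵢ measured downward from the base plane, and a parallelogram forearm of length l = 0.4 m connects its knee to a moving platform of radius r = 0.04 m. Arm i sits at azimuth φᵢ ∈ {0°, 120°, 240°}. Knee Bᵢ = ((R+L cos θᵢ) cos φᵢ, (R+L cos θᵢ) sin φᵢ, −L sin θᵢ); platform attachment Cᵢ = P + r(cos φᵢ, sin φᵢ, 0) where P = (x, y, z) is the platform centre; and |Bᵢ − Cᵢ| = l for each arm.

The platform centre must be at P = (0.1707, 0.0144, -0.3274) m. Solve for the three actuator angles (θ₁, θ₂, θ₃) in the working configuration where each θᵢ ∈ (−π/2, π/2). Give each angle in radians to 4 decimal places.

rotate P by −φ1: (0.1707, 0.0144, -0.3274)
  e−x'=0.0293;  (l²−L²−(e−x')²−y'²−z²)/2L = 0.0294
  √(A²+B²)=0.3287;  θ1 = -1.4815+1.4814 ≈ -0.0002
arm 2 (φ=120.0°): x'=-0.0729, y'=-0.1550
  A cos θ + B sin θ = C:  0.2729·cos θ + -0.3274·sin θ = -0.2142
  θ2 = atan2(B,A) + arccos(C/0.4262) = 1.2214
arm 3 (φ=240.0°): x'=-0.0978, y'=0.1406
  e−x'=0.2978;  (l²−L²−(e−x')²−y'²−z²)/2L = -0.2392
  √(A²+B²)=0.4426;  θ3 = -0.8327+2.1417 ≈ 1.3090

θ₁ = -0.0002, θ₂ = 1.2214, θ₃ = 1.3090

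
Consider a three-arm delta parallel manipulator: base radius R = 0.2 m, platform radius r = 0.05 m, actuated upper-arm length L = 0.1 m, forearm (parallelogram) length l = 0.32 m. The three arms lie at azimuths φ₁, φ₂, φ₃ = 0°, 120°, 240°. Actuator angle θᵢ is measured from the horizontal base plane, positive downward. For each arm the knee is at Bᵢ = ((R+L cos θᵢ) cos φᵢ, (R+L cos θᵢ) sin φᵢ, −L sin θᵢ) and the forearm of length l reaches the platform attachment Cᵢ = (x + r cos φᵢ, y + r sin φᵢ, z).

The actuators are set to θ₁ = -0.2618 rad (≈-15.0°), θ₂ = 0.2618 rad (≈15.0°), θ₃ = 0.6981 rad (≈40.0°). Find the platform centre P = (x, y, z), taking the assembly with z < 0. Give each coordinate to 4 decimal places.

(0.0483, 0.0294, -0.2235)

arm 1 at φ=0.0°: ρ1 = 0.2466;  O1 = (0.2466, 0.0000, 0.0259)
arm 2 at φ=120.0°: ρ2 = 0.2466;  O2 = (-0.1233, 0.2136, -0.0259)
φ3=240.0°: virtual centre (-0.1133, -0.1962, -0.0643), radius l
subtract pairs → two planes through P
linear system: -0.7398x+0.4271y = 0.0000−-0.1035z; -0.7198x+-0.3925y = -0.0060−-0.1803z
det = 0.5978;  x = 0.0043+-0.1968z,  y = 0.0074+-0.0985z
quadratic in z: (1.0484)z²+(0.0422)z+(-0.0430)=0, √Δ=0.4266 → z ∈ {-0.2235, 0.1833}; z = -0.2235 (taking z<0)
x = 0.0483, y = 0.0294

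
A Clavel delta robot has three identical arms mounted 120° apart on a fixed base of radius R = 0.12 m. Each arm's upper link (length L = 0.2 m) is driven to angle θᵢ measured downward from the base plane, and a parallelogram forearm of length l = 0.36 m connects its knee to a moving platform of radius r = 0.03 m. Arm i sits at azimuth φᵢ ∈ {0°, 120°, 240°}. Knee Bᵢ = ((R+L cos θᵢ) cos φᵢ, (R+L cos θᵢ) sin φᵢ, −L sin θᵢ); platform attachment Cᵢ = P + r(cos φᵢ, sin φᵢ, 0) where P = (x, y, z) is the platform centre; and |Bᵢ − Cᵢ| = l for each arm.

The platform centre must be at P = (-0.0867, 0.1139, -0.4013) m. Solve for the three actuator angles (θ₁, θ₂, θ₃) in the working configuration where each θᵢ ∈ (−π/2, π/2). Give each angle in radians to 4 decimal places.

θ₁ = 1.1347, θ₂ = 0.3493, θ₃ = 1.0474

arm 1 (φ=0.0°): x'=-0.0867, y'=0.1139
  e−x'=0.1767;  (l²−L²−(e−x')²−y'²−z²)/2L = -0.2891
  θ1 = atan2(B,A) + arccos(C/0.4385) = 1.1347
rotate P by −φ2: (0.1420, 0.0181, -0.4013)
  A=-0.0520, B=-0.4013, C=(l²−L²−A²−y'²−z²)/(2L)=-0.1862
  √(A²+B²)=0.4047;  θ2 = -1.6996+2.0489 ≈ 0.3493
rotate P by −φ3: (-0.0553, -0.1320, -0.4013)
  A cos θ + B sin θ = C:  0.1453·cos θ + -0.4013·sin θ = -0.2750
  √(A²+B²)=0.4268;  θ3 = -1.2234+2.2708 ≈ 1.0474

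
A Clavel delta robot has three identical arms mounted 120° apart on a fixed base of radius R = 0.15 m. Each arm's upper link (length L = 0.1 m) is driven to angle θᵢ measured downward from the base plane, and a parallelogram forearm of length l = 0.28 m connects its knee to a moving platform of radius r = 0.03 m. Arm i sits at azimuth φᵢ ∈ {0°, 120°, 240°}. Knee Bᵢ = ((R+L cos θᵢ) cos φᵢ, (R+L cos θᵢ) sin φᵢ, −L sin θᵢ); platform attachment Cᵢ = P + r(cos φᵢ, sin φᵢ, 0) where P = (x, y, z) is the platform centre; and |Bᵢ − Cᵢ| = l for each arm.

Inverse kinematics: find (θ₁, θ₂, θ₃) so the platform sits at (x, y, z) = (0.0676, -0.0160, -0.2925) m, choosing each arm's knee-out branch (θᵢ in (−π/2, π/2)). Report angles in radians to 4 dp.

θ₁ = 0.5233, θ₂ = 1.3088, θ₃ = 1.1340

rotate P by −φ1: (0.0676, -0.0160, -0.2925)
  A cos θ + B sin θ = C:  0.0524·cos θ + -0.2925·sin θ = -0.1008
  γ=atan2(-0.2925,0.0524)=-1.3935;  ψ=arccos(-0.3392)=1.9168;  θ1=γ+ψ≈0.5233
rotate P by −φ2: (-0.0477, -0.0505, -0.2925)
  A cos θ + B sin θ = C:  0.1677·cos θ + -0.2925·sin θ = -0.2391
  γ=atan2(-0.2925,0.1677)=-1.0503;  ψ=arccos(-0.7092)=2.3591;  θ2=γ+ψ≈1.3088
φ3=240.0° → target in arm frame (-0.0199, 0.0665)
  A=0.1399, B=-0.2925, C=(l²−L²−A²−y'²−z²)/(2L)=-0.2058
  γ=atan2(-0.2925,0.1399)=-1.1245;  ψ=arccos(-0.6348)=2.2586;  θ3=γ+ψ≈1.1340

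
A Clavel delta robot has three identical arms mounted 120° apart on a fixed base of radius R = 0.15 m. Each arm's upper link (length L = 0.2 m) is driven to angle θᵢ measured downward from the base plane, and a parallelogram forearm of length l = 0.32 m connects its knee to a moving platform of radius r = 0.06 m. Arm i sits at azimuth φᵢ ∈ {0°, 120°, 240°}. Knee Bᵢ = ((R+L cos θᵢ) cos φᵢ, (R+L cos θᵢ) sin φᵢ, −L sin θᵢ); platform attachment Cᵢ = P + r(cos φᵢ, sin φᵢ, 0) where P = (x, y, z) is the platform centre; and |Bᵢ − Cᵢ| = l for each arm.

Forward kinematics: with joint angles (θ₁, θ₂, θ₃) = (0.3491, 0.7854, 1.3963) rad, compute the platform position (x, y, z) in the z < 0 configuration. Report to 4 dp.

(0.1288, 0.1125, -0.3282)

arm 1 at φ=0.0°: ρ1 = 0.2779;  S1 = (0.2779, 0.0000, -0.0684)
S2 = (0.2314·cos120.0°, 0.2314·sin120.0°, -0.1414) = (-0.1157, 0.2004, -0.1414)
arm 3 at φ=240.0°: ρ3 = 0.1247;  S3 = (-0.0624, -0.1080, -0.1970)
subtract pairs → two planes through P
linear system: -0.7873x+0.4008y = -0.0084−-0.1460z; -0.6806x+-0.2160y = -0.0276−-0.2571z
det = 0.4429;  x = 0.0290+-0.3039z,  y = 0.0362+-0.2326z
into |P−S₁|² = l²: 1.1465z² + 0.2713z + -0.0345 = 0;  Δ = 0.2317;  z = -0.3282 or 0.0916 → z<0 root = -0.3282
x = 0.1288, y = 0.1125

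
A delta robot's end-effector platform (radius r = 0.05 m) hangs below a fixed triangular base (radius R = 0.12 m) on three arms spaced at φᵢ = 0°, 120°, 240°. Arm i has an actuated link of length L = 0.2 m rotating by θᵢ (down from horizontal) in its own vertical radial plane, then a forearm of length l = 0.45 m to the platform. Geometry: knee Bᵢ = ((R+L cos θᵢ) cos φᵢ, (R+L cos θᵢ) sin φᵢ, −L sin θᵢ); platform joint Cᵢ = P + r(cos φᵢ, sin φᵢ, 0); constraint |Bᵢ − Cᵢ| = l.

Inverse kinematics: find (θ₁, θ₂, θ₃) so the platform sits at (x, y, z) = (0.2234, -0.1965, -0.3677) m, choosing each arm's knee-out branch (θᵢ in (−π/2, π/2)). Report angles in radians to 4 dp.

rotate P by −φ1: (0.2234, -0.1965, -0.3677)
  e−x'=-0.1534;  (l²−L²−(e−x')²−y'²−z²)/2L = -0.0871
  √(A²+B²)=0.3984;  θ1 = -1.9660+1.7912 ≈ -0.1748
arm 2 (φ=120.0°): x'=-0.2819, y'=-0.0952
  A=0.3519, B=-0.3677, C=(l²−L²−A²−y'²−z²)/(2L)=-0.2640
  √(A²+B²)=0.5089;  θ2 = -0.8074+2.1161 ≈ 1.3087
rotate P by −φ3: (0.0585, 0.2917, -0.3677)
  A=0.0115, B=-0.3677, C=(l²−L²−A²−y'²−z²)/(2L)=-0.1448
  γ=atan2(-0.3677,0.0115)=-1.5395;  ψ=arccos(-0.3937)=1.9755;  θ3=γ+ψ≈0.4360

θ₁ = -0.1748, θ₂ = 1.3087, θ₃ = 0.4360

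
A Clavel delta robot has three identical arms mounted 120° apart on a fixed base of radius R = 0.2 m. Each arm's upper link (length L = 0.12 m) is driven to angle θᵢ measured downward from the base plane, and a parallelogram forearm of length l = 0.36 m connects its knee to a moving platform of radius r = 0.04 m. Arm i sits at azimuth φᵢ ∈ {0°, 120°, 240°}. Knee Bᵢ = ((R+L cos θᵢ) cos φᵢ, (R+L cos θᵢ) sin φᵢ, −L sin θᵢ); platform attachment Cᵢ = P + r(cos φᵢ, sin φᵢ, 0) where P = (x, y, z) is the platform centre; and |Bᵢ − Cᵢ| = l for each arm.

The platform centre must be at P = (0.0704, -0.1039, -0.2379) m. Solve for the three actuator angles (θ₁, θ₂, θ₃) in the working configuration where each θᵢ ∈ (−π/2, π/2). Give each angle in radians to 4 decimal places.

θ₁ = -0.3500, θ₂ = 1.1343, θ₃ = -0.1745

rotate P by −φ1: (0.0704, -0.1039, -0.2379)
  e−x'=0.0896;  (l²−L²−(e−x')²−y'²−z²)/2L = 0.1658
  √(A²+B²)=0.2542;  θ1 = -1.2106+0.8606 ≈ -0.3500
φ2=120.0° → target in arm frame (-0.1252, -0.0090)
  A=0.2852, B=-0.2379, C=(l²−L²−A²−y'²−z²)/(2L)=-0.0950
  γ=atan2(-0.2379,0.2852)=-0.6953;  ψ=arccos(-0.2559)=1.8295;  θ2=γ+ψ≈1.1343
arm 3 (φ=240.0°): x'=0.0548, y'=0.1129
  A cos θ + B sin θ = C:  0.1052·cos θ + -0.2379·sin θ = 0.1449
  γ=atan2(-0.2379,0.1052)=-1.1544;  ψ=arccos(0.5571)=0.9799;  θ3=γ+ψ≈-0.1745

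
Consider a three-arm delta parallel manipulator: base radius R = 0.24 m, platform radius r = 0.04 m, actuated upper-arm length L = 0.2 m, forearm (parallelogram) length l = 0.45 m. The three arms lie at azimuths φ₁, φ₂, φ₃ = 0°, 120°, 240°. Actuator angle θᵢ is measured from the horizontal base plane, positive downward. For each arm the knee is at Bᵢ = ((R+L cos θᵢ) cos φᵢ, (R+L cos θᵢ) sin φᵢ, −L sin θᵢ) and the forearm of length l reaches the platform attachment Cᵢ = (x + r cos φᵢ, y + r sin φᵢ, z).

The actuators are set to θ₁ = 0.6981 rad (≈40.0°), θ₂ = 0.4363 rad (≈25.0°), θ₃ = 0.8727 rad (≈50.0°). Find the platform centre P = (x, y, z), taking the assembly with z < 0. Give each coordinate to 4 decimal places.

arm 1 at φ=0.0°: ρ1 = 0.3532;  centre 1 = (0.3532, 0.0000, -0.1286)
centre 2 = (0.3813·cos120.0°, 0.3813·sin120.0°, -0.0845) = (-0.1906, 0.3302, -0.0845)
centre 3 = (0.3286·cos240.0°, 0.3286·sin240.0°, -0.1532) = (-0.1643, -0.2845, -0.1532)
eliminate P² terms by subtracting sphere 1 from 2 and 3
linear system: -1.0877x+0.6604y = 0.0112−0.0881z; -1.0350x+-0.5691y = -0.0099−-0.0493z
det = 1.3024;  x = 0.0001+0.0135z,  y = 0.0172+-0.1112z
into |P−centre ₁|² = l²: 1.0125z² + 0.2438z + -0.0610 = 0;  Δ = 0.3064;  z = -0.3937 or 0.1530 → z<0 root = -0.3937
x = -0.0052, y = 0.0609

(-0.0052, 0.0609, -0.3937)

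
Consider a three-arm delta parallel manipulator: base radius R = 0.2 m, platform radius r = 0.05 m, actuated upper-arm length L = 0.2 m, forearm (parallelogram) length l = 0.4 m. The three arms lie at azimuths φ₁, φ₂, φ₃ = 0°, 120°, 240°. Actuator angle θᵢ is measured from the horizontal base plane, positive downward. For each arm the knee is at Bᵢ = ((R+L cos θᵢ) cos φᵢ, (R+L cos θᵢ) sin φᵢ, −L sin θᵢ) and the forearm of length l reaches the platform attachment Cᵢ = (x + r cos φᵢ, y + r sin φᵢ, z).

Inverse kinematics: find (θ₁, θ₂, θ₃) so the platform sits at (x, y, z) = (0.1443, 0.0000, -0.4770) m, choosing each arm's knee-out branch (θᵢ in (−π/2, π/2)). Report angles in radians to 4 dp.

arm 1 (φ=0.0°): x'=0.1443, y'=0.0000
  A=0.0057, B=-0.4770, C=(l²−L²−A²−y'²−z²)/(2L)=-0.2689
  √(A²+B²)=0.4770;  θ1 = -1.5588+2.1697 ≈ 0.6108
arm 2 (φ=120.0°): x'=-0.0721, y'=-0.1250
  e−x'=0.2222;  (l²−L²−(e−x')²−y'²−z²)/2L = -0.4312
  √(A²+B²)=0.5262;  θ2 = -1.1349+2.5314 ≈ 1.3965
φ3=240.0° → target in arm frame (-0.0722, 0.1250)
  A cos θ + B sin θ = C:  0.2222·cos θ + -0.4770·sin θ = -0.4312
  √(A²+B²)=0.5262;  θ3 = -1.1349+2.5314 ≈ 1.3965

θ₁ = 0.6108, θ₂ = 1.3965, θ₃ = 1.3965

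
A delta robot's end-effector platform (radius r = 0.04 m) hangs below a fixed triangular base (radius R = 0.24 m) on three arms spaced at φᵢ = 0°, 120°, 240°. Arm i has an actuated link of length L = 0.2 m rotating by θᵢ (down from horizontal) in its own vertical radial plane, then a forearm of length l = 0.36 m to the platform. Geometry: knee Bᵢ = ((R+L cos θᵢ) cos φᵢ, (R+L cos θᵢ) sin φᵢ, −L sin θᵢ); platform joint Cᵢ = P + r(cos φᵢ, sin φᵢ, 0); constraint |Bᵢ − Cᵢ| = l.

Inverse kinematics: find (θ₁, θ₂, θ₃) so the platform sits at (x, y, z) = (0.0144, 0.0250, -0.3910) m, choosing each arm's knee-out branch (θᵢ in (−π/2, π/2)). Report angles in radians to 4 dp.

θ₁ = 1.0474, θ₂ = 1.0472, θ₃ = 1.2217

arm 1 (φ=0.0°): x'=0.0144, y'=0.0250
  A cos θ + B sin θ = C:  0.1856·cos θ + -0.3910·sin θ = -0.2459
  γ=atan2(-0.3910,0.1856)=-1.1276;  ψ=arccos(-0.5681)=2.1750;  θ1=γ+ψ≈1.0474
arm 2 (φ=120.0°): x'=0.0145, y'=-0.0250
  A cos θ + B sin θ = C:  0.1855·cos θ + -0.3910·sin θ = -0.2458
  θ2 = atan2(B,A) + arccos(C/0.4328) = 1.0472
rotate P by −φ3: (-0.0289, 0.0000, -0.3910)
  e−x'=0.2289;  (l²−L²−(e−x')²−y'²−z²)/2L = -0.2891
  γ=atan2(-0.3910,0.2289)=-1.0413;  ψ=arccos(-0.6382)=2.2629;  θ3=γ+ψ≈1.2217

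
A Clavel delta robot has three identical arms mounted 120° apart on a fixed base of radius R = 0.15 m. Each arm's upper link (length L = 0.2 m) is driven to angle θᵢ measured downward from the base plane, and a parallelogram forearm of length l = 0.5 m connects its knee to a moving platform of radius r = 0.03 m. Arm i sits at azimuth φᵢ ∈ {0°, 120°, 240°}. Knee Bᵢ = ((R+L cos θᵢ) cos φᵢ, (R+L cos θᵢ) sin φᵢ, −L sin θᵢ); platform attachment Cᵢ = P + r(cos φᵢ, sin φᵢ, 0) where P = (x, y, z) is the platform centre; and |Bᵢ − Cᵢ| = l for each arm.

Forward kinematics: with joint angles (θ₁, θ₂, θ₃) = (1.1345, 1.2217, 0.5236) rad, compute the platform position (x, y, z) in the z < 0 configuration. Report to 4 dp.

(-0.0598, -0.1450, -0.5802)

φ1=0.0°: virtual centre (0.2045, 0.0000, -0.1813), radius l
S2 = (0.1884·cos120.0°, 0.1884·sin120.0°, -0.1879) = (-0.0942, 0.1632, -0.1879)
S3 = (0.2932·cos240.0°, 0.2932·sin240.0°, -0.1000) = (-0.1466, -0.2539, -0.1000)
eliminate P² terms by subtracting sphere 1 from 2 and 3
plane₁₂: -0.5974x+0.3263y+-0.0133z = -0.0039
det = 0.5326;  x = -0.0094+0.0869z,  y = -0.0290+0.1999z
quadratic in z: (1.0475)z²+(0.3138)z+(-0.1706)=0, √Δ=0.9017 → z ∈ {-0.5802, 0.2806}; z = -0.5802 (taking z<0)
x = -0.0598, y = -0.1450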